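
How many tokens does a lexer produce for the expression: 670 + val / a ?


Scanning '670 + val / a'
Token 1: '670' -> integer_literal
Token 2: '+' -> operator
Token 3: 'val' -> identifier
Token 4: '/' -> operator
Token 5: 'a' -> identifier
Total tokens: 5

5


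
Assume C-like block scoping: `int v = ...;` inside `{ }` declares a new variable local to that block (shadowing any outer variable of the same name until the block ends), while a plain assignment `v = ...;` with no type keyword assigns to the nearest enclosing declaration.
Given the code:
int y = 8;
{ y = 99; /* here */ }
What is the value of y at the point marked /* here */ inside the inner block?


Analyzing scoping rules:
Outer scope: declares y = 8
Inner block: 'y = 99;' has no type keyword, so it is an assignment to the outer y (no shadowing)
Inside the block, after the assignment -> 99
Result: 99

99


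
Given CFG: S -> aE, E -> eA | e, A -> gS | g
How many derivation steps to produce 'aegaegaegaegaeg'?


Grammar: S -> aE, E -> eA | e, A -> gS | g
Deriving 'aegaegaegaegaeg':
Step 1: S -> aE => aE
Step 2: E -> eA => aeA
Step 3: A -> gS => aegS
Step 4: S -> aE => aegaE
Step 5: E -> eA => aegaeA
Step 6: A -> gS => aegaegS
Step 7: S -> aE => aegaegaE
Step 8: E -> eA => aegaegaeA
Step 9: A -> gS => aegaegaegS
Step 10: S -> aE => aegaegaegaE
Step 11: E -> eA => aegaegaegaeA
Step 12: A -> gS => aegaegaegaegS
Step 13: S -> aE => aegaegaegaegaE
Step 14: E -> eA => aegaegaegaegaeA
Step 15: A -> g => aegaegaegaegaeg
Total derivation steps: 15

15


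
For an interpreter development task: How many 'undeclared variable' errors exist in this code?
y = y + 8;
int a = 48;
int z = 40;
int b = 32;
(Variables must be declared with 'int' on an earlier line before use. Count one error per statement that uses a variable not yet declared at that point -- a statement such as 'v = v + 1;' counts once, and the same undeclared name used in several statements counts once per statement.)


Scanning code line by line:
  Line 1: use 'y' -> ERROR (undeclared)
  Line 2: declare 'a' -> declared = ['a']
  Line 3: declare 'z' -> declared = ['a', 'z']
  Line 4: declare 'b' -> declared = ['a', 'b', 'z']
Total undeclared variable errors: 1

1


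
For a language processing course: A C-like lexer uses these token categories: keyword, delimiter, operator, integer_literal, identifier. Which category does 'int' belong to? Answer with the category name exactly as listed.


Token: 'int'
Checking categories:
  identifier: no
  integer_literal: no
  operator: no
  keyword: YES
  delimiter: no
Category: keyword

keyword


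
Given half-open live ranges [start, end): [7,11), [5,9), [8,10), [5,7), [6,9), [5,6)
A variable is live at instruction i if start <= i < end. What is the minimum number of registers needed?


Live ranges:
  Var0: [7, 11)
  Var1: [5, 9)
  Var2: [8, 10)
  Var3: [5, 7)
  Var4: [6, 9)
  Var5: [5, 6)
Sweep-line events (position, delta, active):
  pos=5 start -> active=1
  pos=5 start -> active=2
  pos=5 start -> active=3
  pos=6 end -> active=2
  pos=6 start -> active=3
  pos=7 end -> active=2
  pos=7 start -> active=3
  pos=8 start -> active=4
  pos=9 end -> active=3
  pos=9 end -> active=2
  pos=10 end -> active=1
  pos=11 end -> active=0
Maximum simultaneous active: 4
Minimum registers needed: 4

4


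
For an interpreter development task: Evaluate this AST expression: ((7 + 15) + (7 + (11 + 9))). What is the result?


Expression: ((7 + 15) + (7 + (11 + 9)))
Evaluating step by step:
  7 + 15 = 22
  11 + 9 = 20
  7 + 20 = 27
  22 + 27 = 49
Result: 49

49


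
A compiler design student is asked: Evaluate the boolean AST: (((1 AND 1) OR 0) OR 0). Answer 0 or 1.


Step 1: Evaluate inner node
  1 AND 1 = 1
Step 2: Evaluate next node
  1 OR 0 = 1
Step 3: Evaluate root node
  1 OR 0 = 1

1


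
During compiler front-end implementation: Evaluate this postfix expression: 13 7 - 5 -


Processing tokens left to right:
Push 13, Push 7
Pop 13 and 7, compute 13 - 7 = 6, push 6
Push 5
Pop 6 and 5, compute 6 - 5 = 1, push 1
Stack result: 1

1


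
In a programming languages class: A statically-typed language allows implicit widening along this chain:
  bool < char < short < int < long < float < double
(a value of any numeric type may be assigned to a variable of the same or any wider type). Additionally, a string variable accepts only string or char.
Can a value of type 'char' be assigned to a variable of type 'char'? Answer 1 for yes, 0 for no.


Target variable type: char
Source value type: char
Numeric ranks: char=1, char=1
Widening allowed iff rank(source) <= rank(target): 1 <= 1? Yes
Result: 1

1


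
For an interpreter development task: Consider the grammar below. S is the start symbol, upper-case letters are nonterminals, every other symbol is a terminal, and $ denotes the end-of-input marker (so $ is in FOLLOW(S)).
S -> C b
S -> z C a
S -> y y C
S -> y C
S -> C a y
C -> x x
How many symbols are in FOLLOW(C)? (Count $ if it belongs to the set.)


S is the start symbol and does not occur in any rule body, so FOLLOW(S) = {$}.
Examining every occurrence of C in a rule body:
  S -> C b : C is followed by terminal 'b' -> add 'b'
  S -> z C a : C is followed by terminal 'a' -> add 'a'
  S -> y y C : C is at the right end -> add FOLLOW(S) = {$}
  S -> y C : C is at the right end -> add FOLLOW(S) = {$} (already in the set)
  S -> C a y : C is followed by terminal 'a' -> add 'a' (already in the set)
  C -> x x : C does not occur in the body -> contributes nothing
FOLLOW(C) = {a, b, $}
Count: 3

3


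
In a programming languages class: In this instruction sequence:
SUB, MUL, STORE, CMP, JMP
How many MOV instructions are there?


Scanning instruction sequence for MOV:
  Position 1: SUB
  Position 2: MUL
  Position 3: STORE
  Position 4: CMP
  Position 5: JMP
Matches at positions: []
Total MOV count: 0

0


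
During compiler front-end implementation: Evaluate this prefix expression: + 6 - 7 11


Parsing prefix expression: + 6 - 7 11
Step 1: Innermost operation '- 7 11'
  7 - 11 = -4
Step 2: Outer operation '+ 6 [-4]'
  6 + -4 = 2

2


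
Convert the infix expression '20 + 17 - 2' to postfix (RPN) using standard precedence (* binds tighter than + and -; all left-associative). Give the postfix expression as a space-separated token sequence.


Applying the shunting-yard algorithm:
  Operand 20 -> output
  Push '+' onto operator stack -> op-stack: [+]
  Operand 17 -> output
  See '-' (prec 1); top '+' (prec 1) >= it -> pop '+' to output
  Push '-' onto operator stack -> op-stack: [-]
  Operand 2 -> output
  End of input: pop '-' to output
Postfix result: 20 17 + 2 -

20 17 + 2 -


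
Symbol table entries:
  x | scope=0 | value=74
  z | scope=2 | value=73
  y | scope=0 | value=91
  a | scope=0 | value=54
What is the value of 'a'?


Searching symbol table for 'a':
  x | scope=0 | value=74
  z | scope=2 | value=73
  y | scope=0 | value=91
  a | scope=0 | value=54 <- MATCH
Found 'a' at scope 0 with value 54

54


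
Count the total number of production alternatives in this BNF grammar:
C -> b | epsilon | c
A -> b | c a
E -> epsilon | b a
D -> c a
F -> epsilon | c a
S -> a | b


Counting alternatives per rule:
  C: 3 alternative(s)
  A: 2 alternative(s)
  E: 2 alternative(s)
  D: 1 alternative(s)
  F: 2 alternative(s)
  S: 2 alternative(s)
Sum: 3 + 2 + 2 + 1 + 2 + 2 = 12

12


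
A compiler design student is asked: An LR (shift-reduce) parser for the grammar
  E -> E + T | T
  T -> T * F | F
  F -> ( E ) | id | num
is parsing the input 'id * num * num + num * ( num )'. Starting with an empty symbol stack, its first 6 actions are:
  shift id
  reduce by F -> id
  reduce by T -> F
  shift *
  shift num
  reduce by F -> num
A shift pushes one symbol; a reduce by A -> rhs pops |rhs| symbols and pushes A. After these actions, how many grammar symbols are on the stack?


Tracking the symbol stack through each action:
  Action 1: shift 'id' : push -> stack = [id] (size 1)
  Action 2: reduce by F -> id : pop 1, push F -> stack = [F] (size 1)
  Action 3: reduce by T -> F : pop 1, push T -> stack = [T] (size 1)
  Action 4: shift '*' : push -> stack = [T, *] (size 2)
  Action 5: shift 'num' : push -> stack = [T, *, num] (size 3)
  Action 6: reduce by F -> num : pop 1, push F -> stack = [T, *, F] (size 3)
Final stack size: 3

3


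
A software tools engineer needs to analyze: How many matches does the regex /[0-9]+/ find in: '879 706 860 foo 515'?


Pattern: /[0-9]+/ (int literals)
Input: '879 706 860 foo 515'
Scanning for matches:
  Match 1: '879'
  Match 2: '706'
  Match 3: '860'
  Match 4: '515'
Total matches: 4

4


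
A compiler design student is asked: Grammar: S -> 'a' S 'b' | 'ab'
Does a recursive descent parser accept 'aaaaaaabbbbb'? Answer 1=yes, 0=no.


Grammar accepts strings of the form a^n b^n (n >= 1)
Word: 'aaaaaaabbbbb'
Counting: 7 a's and 5 b's
Check: 7 == 5? No
Mismatch: a-count != b-count
Rejected

0


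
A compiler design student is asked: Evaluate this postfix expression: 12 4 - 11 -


Processing tokens left to right:
Push 12, Push 4
Pop 12 and 4, compute 12 - 4 = 8, push 8
Push 11
Pop 8 and 11, compute 8 - 11 = -3, push -3
Stack result: -3

-3


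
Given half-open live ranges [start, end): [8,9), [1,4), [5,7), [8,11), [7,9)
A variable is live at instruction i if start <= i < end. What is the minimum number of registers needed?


Live ranges:
  Var0: [8, 9)
  Var1: [1, 4)
  Var2: [5, 7)
  Var3: [8, 11)
  Var4: [7, 9)
Sweep-line events (position, delta, active):
  pos=1 start -> active=1
  pos=4 end -> active=0
  pos=5 start -> active=1
  pos=7 end -> active=0
  pos=7 start -> active=1
  pos=8 start -> active=2
  pos=8 start -> active=3
  pos=9 end -> active=2
  pos=9 end -> active=1
  pos=11 end -> active=0
Maximum simultaneous active: 3
Minimum registers needed: 3

3


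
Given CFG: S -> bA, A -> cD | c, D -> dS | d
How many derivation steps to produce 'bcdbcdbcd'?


Grammar: S -> bA, A -> cD | c, D -> dS | d
Deriving 'bcdbcdbcd':
Step 1: S -> bA => bA
Step 2: A -> cD => bcD
Step 3: D -> dS => bcdS
Step 4: S -> bA => bcdbA
Step 5: A -> cD => bcdbcD
Step 6: D -> dS => bcdbcdS
Step 7: S -> bA => bcdbcdbA
Step 8: A -> cD => bcdbcdbcD
Step 9: D -> d => bcdbcdbcd
Total derivation steps: 9

9


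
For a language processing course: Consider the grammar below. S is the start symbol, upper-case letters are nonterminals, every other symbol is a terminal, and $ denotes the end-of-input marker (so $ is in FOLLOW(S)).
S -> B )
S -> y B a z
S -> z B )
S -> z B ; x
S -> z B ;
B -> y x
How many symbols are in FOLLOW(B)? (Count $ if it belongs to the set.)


S is the start symbol and does not occur in any rule body, so FOLLOW(S) = {$}.
Examining every occurrence of B in a rule body:
  S -> B ) : B is followed by terminal ')' -> add ')'
  S -> y B a z : B is followed by terminal 'a' -> add 'a'
  S -> z B ) : B is followed by terminal ')' -> add ')' (already in the set)
  S -> z B ; x : B is followed by terminal ';' -> add ';'
  S -> z B ; : B is followed by terminal ';' -> add ';' (already in the set)
  B -> y x : B does not occur in the body -> contributes nothing
FOLLOW(B) = {), ;, a}
Count: 3

3


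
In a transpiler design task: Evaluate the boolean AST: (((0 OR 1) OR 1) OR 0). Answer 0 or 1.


Step 1: Evaluate inner node
  0 OR 1 = 1
Step 2: Evaluate next node
  1 OR 1 = 1
Step 3: Evaluate root node
  1 OR 0 = 1

1


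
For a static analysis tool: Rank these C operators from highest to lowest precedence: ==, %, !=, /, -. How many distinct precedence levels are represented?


Looking up precedence for each operator:
  == -> precedence 3
  % -> precedence 6
  != -> precedence 3
  / -> precedence 6
  - -> precedence 5
Sorted highest to lowest: %, /, -, ==, !=
Distinct precedence values: [6, 5, 3]
Number of distinct levels: 3

3


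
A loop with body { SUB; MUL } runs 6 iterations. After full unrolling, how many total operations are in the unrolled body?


Loop body operations: SUB, MUL (2 ops per iteration)
Unrolling 6 iterations:
  Iteration 1: SUB, MUL (2 ops)
  Iteration 2: SUB, MUL (2 ops)
  Iteration 3: SUB, MUL (2 ops)
  Iteration 4: SUB, MUL (2 ops)
  Iteration 5: SUB, MUL (2 ops)
  Iteration 6: SUB, MUL (2 ops)
Total: 6 iterations * 2 ops/iter = 12 operations

12


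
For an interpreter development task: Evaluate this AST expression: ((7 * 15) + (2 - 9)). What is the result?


Expression: ((7 * 15) + (2 - 9))
Evaluating step by step:
  7 * 15 = 105
  2 - 9 = -7
  105 + -7 = 98
Result: 98

98


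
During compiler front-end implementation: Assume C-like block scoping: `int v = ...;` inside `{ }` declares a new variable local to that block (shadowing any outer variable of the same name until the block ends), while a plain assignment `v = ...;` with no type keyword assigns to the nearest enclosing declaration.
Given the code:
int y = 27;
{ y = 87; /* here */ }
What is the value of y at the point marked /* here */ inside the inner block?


Analyzing scoping rules:
Outer scope: declares y = 27
Inner block: 'y = 87;' has no type keyword, so it is an assignment to the outer y (no shadowing)
Inside the block, after the assignment -> 87
Result: 87

87


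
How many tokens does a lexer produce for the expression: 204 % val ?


Scanning '204 % val'
Token 1: '204' -> integer_literal
Token 2: '%' -> operator
Token 3: 'val' -> identifier
Total tokens: 3

3


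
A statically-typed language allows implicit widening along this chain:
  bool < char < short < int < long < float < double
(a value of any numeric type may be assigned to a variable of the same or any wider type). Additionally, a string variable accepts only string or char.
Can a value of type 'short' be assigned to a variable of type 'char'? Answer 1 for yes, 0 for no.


Target variable type: char
Source value type: short
Numeric ranks: short=2, char=1
Widening allowed iff rank(source) <= rank(target): 2 <= 1? No
Result: 0

0


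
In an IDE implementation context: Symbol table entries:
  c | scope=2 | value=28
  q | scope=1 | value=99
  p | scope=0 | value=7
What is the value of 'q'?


Searching symbol table for 'q':
  c | scope=2 | value=28
  q | scope=1 | value=99 <- MATCH
  p | scope=0 | value=7
Found 'q' at scope 1 with value 99

99


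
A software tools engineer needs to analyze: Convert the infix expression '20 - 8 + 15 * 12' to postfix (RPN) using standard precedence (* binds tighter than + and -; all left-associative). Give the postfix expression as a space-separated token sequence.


Applying the shunting-yard algorithm:
  Operand 20 -> output
  Push '-' onto operator stack -> op-stack: [-]
  Operand 8 -> output
  See '+' (prec 1); top '-' (prec 1) >= it -> pop '-' to output
  Push '+' onto operator stack -> op-stack: [+]
  Operand 15 -> output
  Push '*' onto operator stack -> op-stack: [+, *]
  Operand 12 -> output
  End of input: pop '*' to output
  End of input: pop '+' to output
Postfix result: 20 8 - 15 12 * +

20 8 - 15 12 * +


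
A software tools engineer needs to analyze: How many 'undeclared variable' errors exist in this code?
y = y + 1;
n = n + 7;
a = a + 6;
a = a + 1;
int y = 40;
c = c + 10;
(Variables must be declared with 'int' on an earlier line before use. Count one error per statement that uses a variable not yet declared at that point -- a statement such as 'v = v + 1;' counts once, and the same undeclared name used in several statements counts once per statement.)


Scanning code line by line:
  Line 1: use 'y' -> ERROR (undeclared)
  Line 2: use 'n' -> ERROR (undeclared)
  Line 3: use 'a' -> ERROR (undeclared)
  Line 4: use 'a' -> ERROR (undeclared)
  Line 5: declare 'y' -> declared = ['y']
  Line 6: use 'c' -> ERROR (undeclared)
Total undeclared variable errors: 5

5


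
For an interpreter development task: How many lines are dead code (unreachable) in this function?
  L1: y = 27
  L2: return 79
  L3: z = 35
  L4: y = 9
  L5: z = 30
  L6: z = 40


Analyzing control flow:
  L1: reachable (before return)
  L2: reachable (return statement)
  L3: DEAD (after return at L2)
  L4: DEAD (after return at L2)
  L5: DEAD (after return at L2)
  L6: DEAD (after return at L2)
Return at L2, total lines = 6
Dead lines: L3 through L6
Count: 4

4


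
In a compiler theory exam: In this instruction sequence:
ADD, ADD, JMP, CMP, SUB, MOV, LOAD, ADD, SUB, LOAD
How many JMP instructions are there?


Scanning instruction sequence for JMP:
  Position 1: ADD
  Position 2: ADD
  Position 3: JMP <- MATCH
  Position 4: CMP
  Position 5: SUB
  Position 6: MOV
  Position 7: LOAD
  Position 8: ADD
  Position 9: SUB
  Position 10: LOAD
Matches at positions: [3]
Total JMP count: 1

1


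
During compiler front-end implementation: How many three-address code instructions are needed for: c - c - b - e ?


Expression: c - c - b - e
Generating three-address code (respecting * over +/- precedence):
  Instruction 1: t1 = c - c
  Instruction 2: t2 = t1 - b
  Instruction 3: t3 = t2 - e
Total instructions: 3

3


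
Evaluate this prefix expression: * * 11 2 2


Parsing prefix expression: * * 11 2 2
Step 1: Innermost operation '* 11 2'
  11 * 2 = 22
Step 2: Outer operation '* [22] 2'
  22 * 2 = 44

44


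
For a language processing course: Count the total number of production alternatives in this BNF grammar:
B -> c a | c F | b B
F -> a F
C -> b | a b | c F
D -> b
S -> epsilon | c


Counting alternatives per rule:
  B: 3 alternative(s)
  F: 1 alternative(s)
  C: 3 alternative(s)
  D: 1 alternative(s)
  S: 2 alternative(s)
Sum: 3 + 1 + 3 + 1 + 2 = 10

10


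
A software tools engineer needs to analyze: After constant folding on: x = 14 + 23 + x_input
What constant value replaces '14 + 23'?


Identifying constant sub-expression:
  Original: x = 14 + 23 + x_input
  14 and 23 are both compile-time constants
  Evaluating: 14 + 23 = 37
  After folding: x = 37 + x_input

37


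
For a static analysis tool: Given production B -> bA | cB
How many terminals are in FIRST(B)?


Production: B -> bA | cB
Examining each alternative for leading terminals:
  B -> bA : first terminal = 'b'
  B -> cB : first terminal = 'c'
FIRST(B) = {b, c}
Count: 2

2


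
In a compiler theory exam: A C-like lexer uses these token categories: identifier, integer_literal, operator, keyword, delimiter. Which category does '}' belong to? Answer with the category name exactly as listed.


Token: '}'
Checking categories:
  identifier: no
  integer_literal: no
  operator: no
  keyword: no
  delimiter: YES
Category: delimiter

delimiter


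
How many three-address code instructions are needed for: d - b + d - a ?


Expression: d - b + d - a
Generating three-address code (respecting * over +/- precedence):
  Instruction 1: t1 = d - b
  Instruction 2: t2 = t1 + d
  Instruction 3: t3 = t2 - a
Total instructions: 3

3


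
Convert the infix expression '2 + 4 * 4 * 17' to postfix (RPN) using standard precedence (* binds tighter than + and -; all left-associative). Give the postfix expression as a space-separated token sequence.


Applying the shunting-yard algorithm:
  Operand 2 -> output
  Push '+' onto operator stack -> op-stack: [+]
  Operand 4 -> output
  Push '*' onto operator stack -> op-stack: [+, *]
  Operand 4 -> output
  See '*' (prec 2); top '*' (prec 2) >= it -> pop '*' to output
  Push '*' onto operator stack -> op-stack: [+, *]
  Operand 17 -> output
  End of input: pop '*' to output
  End of input: pop '+' to output
Postfix result: 2 4 4 * 17 * +

2 4 4 * 17 * +


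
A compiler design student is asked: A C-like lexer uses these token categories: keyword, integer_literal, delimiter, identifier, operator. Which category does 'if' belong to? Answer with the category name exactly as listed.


Token: 'if'
Checking categories:
  identifier: no
  integer_literal: no
  operator: no
  keyword: YES
  delimiter: no
Category: keyword

keyword


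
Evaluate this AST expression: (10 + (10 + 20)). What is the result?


Expression: (10 + (10 + 20))
Evaluating step by step:
  10 + 20 = 30
  10 + 30 = 40
Result: 40

40


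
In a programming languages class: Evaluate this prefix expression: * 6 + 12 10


Parsing prefix expression: * 6 + 12 10
Step 1: Innermost operation '+ 12 10'
  12 + 10 = 22
Step 2: Outer operation '* 6 [22]'
  6 * 22 = 132

132


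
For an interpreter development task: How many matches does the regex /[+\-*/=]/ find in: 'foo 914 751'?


Pattern: /[+\-*/=]/ (operators)
Input: 'foo 914 751'
Scanning for matches:
Total matches: 0

0


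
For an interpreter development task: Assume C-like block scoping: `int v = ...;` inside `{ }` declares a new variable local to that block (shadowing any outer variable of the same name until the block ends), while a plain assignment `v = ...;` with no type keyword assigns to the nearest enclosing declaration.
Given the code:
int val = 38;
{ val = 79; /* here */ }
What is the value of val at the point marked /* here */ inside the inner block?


Analyzing scoping rules:
Outer scope: declares val = 38
Inner block: 'val = 79;' has no type keyword, so it is an assignment to the outer val (no shadowing)
Inside the block, after the assignment -> 79
Result: 79

79


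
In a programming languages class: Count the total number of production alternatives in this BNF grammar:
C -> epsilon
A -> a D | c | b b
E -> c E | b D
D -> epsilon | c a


Counting alternatives per rule:
  C: 1 alternative(s)
  A: 3 alternative(s)
  E: 2 alternative(s)
  D: 2 alternative(s)
Sum: 1 + 3 + 2 + 2 = 8

8


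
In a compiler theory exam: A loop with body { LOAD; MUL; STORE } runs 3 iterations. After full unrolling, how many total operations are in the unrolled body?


Loop body operations: LOAD, MUL, STORE (3 ops per iteration)
Unrolling 3 iterations:
  Iteration 1: LOAD, MUL, STORE (3 ops)
  Iteration 2: LOAD, MUL, STORE (3 ops)
  Iteration 3: LOAD, MUL, STORE (3 ops)
Total: 3 iterations * 3 ops/iter = 9 operations

9


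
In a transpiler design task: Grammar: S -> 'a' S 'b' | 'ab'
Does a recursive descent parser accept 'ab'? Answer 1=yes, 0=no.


Grammar accepts strings of the form a^n b^n (n >= 1)
Word: 'ab'
Counting: 1 a's and 1 b's
Check: 1 == 1? Yes
Derivation (S -> aSb applied 0 time(s), then S -> ab): S => ab
Accepted

1


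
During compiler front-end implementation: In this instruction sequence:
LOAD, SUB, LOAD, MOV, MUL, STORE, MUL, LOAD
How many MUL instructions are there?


Scanning instruction sequence for MUL:
  Position 1: LOAD
  Position 2: SUB
  Position 3: LOAD
  Position 4: MOV
  Position 5: MUL <- MATCH
  Position 6: STORE
  Position 7: MUL <- MATCH
  Position 8: LOAD
Matches at positions: [5, 7]
Total MUL count: 2

2


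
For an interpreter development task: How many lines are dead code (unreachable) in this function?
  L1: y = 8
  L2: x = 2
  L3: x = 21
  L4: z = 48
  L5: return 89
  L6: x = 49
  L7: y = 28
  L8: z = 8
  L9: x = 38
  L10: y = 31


Analyzing control flow:
  L1: reachable (before return)
  L2: reachable (before return)
  L3: reachable (before return)
  L4: reachable (before return)
  L5: reachable (return statement)
  L6: DEAD (after return at L5)
  L7: DEAD (after return at L5)
  L8: DEAD (after return at L5)
  L9: DEAD (after return at L5)
  L10: DEAD (after return at L5)
Return at L5, total lines = 10
Dead lines: L6 through L10
Count: 5

5


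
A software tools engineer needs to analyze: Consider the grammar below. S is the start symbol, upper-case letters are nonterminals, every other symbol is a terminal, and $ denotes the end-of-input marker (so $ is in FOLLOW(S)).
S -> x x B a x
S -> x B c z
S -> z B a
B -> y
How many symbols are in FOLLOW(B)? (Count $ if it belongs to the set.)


S is the start symbol and does not occur in any rule body, so FOLLOW(S) = {$}.
Examining every occurrence of B in a rule body:
  S -> x x B a x : B is followed by terminal 'a' -> add 'a'
  S -> x B c z : B is followed by terminal 'c' -> add 'c'
  S -> z B a : B is followed by terminal 'a' -> add 'a' (already in the set)
  B -> y : B does not occur in the body -> contributes nothing
FOLLOW(B) = {a, c}
Count: 2

2


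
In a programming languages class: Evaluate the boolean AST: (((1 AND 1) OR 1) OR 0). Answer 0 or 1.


Step 1: Evaluate inner node
  1 AND 1 = 1
Step 2: Evaluate next node
  1 OR 1 = 1
Step 3: Evaluate root node
  1 OR 0 = 1

1


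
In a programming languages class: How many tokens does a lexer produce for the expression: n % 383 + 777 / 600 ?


Scanning 'n % 383 + 777 / 600'
Token 1: 'n' -> identifier
Token 2: '%' -> operator
Token 3: '383' -> integer_literal
Token 4: '+' -> operator
Token 5: '777' -> integer_literal
Token 6: '/' -> operator
Token 7: '600' -> integer_literal
Total tokens: 7

7


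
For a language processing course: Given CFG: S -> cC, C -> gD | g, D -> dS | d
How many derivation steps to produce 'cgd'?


Grammar: S -> cC, C -> gD | g, D -> dS | d
Deriving 'cgd':
Step 1: S -> cC => cC
Step 2: C -> gD => cgD
Step 3: D -> d => cgd
Total derivation steps: 3

3


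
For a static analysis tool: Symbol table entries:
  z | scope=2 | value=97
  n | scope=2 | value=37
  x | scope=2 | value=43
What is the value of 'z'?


Searching symbol table for 'z':
  z | scope=2 | value=97 <- MATCH
  n | scope=2 | value=37
  x | scope=2 | value=43
Found 'z' at scope 2 with value 97

97


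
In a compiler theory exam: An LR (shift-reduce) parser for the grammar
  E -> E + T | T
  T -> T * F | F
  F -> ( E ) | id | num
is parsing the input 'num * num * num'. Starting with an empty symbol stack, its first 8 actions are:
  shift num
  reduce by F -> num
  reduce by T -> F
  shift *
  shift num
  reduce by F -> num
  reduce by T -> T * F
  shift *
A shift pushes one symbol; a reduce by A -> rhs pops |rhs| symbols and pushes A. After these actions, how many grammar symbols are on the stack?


Tracking the symbol stack through each action:
  Action 1: shift 'num' : push -> stack = [num] (size 1)
  Action 2: reduce by F -> num : pop 1, push F -> stack = [F] (size 1)
  Action 3: reduce by T -> F : pop 1, push T -> stack = [T] (size 1)
  Action 4: shift '*' : push -> stack = [T, *] (size 2)
  Action 5: shift 'num' : push -> stack = [T, *, num] (size 3)
  Action 6: reduce by F -> num : pop 1, push F -> stack = [T, *, F] (size 3)
  Action 7: reduce by T -> T * F : pop 3, push T -> stack = [T] (size 1)
  Action 8: shift '*' : push -> stack = [T, *] (size 2)
Final stack size: 2

2


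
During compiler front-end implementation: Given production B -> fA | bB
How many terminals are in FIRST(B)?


Production: B -> fA | bB
Examining each alternative for leading terminals:
  B -> fA : first terminal = 'f'
  B -> bB : first terminal = 'b'
FIRST(B) = {b, f}
Count: 2

2


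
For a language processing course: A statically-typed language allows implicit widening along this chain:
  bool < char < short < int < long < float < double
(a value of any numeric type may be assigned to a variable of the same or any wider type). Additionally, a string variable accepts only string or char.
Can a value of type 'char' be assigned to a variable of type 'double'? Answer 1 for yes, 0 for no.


Target variable type: double
Source value type: char
Numeric ranks: char=1, double=6
Widening allowed iff rank(source) <= rank(target): 1 <= 6? Yes
Result: 1

1


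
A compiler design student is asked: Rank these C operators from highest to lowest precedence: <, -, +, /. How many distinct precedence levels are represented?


Looking up precedence for each operator:
  < -> precedence 4
  - -> precedence 5
  + -> precedence 5
  / -> precedence 6
Sorted highest to lowest: /, -, +, <
Distinct precedence values: [6, 5, 4]
Number of distinct levels: 3

3


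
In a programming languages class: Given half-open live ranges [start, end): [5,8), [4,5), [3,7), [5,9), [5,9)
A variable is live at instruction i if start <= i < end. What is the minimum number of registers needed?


Live ranges:
  Var0: [5, 8)
  Var1: [4, 5)
  Var2: [3, 7)
  Var3: [5, 9)
  Var4: [5, 9)
Sweep-line events (position, delta, active):
  pos=3 start -> active=1
  pos=4 start -> active=2
  pos=5 end -> active=1
  pos=5 start -> active=2
  pos=5 start -> active=3
  pos=5 start -> active=4
  pos=7 end -> active=3
  pos=8 end -> active=2
  pos=9 end -> active=1
  pos=9 end -> active=0
Maximum simultaneous active: 4
Minimum registers needed: 4

4


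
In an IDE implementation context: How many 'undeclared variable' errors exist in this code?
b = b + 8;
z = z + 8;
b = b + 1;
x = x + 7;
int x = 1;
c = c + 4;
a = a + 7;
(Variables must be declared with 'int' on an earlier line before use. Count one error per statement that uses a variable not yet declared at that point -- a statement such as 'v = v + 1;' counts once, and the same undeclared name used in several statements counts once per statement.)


Scanning code line by line:
  Line 1: use 'b' -> ERROR (undeclared)
  Line 2: use 'z' -> ERROR (undeclared)
  Line 3: use 'b' -> ERROR (undeclared)
  Line 4: use 'x' -> ERROR (undeclared)
  Line 5: declare 'x' -> declared = ['x']
  Line 6: use 'c' -> ERROR (undeclared)
  Line 7: use 'a' -> ERROR (undeclared)
Total undeclared variable errors: 6

6


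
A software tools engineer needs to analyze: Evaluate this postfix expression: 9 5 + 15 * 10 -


Processing tokens left to right:
Push 9, Push 5
Pop 9 and 5, compute 9 + 5 = 14, push 14
Push 15
Pop 14 and 15, compute 14 * 15 = 210, push 210
Push 10
Pop 210 and 10, compute 210 - 10 = 200, push 200
Stack result: 200

200


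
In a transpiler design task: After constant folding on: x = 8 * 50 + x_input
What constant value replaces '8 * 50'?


Identifying constant sub-expression:
  Original: x = 8 * 50 + x_input
  8 and 50 are both compile-time constants
  Evaluating: 8 * 50 = 400
  After folding: x = 400 + x_input

400


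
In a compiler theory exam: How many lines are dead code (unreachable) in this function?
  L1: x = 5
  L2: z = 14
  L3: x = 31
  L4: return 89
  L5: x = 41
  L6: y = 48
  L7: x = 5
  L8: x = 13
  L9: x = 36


Analyzing control flow:
  L1: reachable (before return)
  L2: reachable (before return)
  L3: reachable (before return)
  L4: reachable (return statement)
  L5: DEAD (after return at L4)
  L6: DEAD (after return at L4)
  L7: DEAD (after return at L4)
  L8: DEAD (after return at L4)
  L9: DEAD (after return at L4)
Return at L4, total lines = 9
Dead lines: L5 through L9
Count: 5

5


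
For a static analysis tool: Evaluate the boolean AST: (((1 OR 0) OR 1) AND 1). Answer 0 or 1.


Step 1: Evaluate inner node
  1 OR 0 = 1
Step 2: Evaluate next node
  1 OR 1 = 1
Step 3: Evaluate root node
  1 AND 1 = 1

1


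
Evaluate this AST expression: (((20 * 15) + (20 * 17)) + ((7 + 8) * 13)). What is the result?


Expression: (((20 * 15) + (20 * 17)) + ((7 + 8) * 13))
Evaluating step by step:
  20 * 15 = 300
  20 * 17 = 340
  300 + 340 = 640
  7 + 8 = 15
  15 * 13 = 195
  640 + 195 = 835
Result: 835

835


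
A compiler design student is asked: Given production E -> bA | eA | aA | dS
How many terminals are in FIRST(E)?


Production: E -> bA | eA | aA | dS
Examining each alternative for leading terminals:
  E -> bA : first terminal = 'b'
  E -> eA : first terminal = 'e'
  E -> aA : first terminal = 'a'
  E -> dS : first terminal = 'd'
FIRST(E) = {a, b, d, e}
Count: 4

4


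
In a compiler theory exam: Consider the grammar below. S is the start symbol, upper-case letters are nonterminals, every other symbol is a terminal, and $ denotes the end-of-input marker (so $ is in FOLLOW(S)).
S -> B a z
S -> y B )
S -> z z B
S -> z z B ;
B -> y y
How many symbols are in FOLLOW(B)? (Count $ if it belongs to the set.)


S is the start symbol and does not occur in any rule body, so FOLLOW(S) = {$}.
Examining every occurrence of B in a rule body:
  S -> B a z : B is followed by terminal 'a' -> add 'a'
  S -> y B ) : B is followed by terminal ')' -> add ')'
  S -> z z B : B is at the right end -> add FOLLOW(S) = {$}
  S -> z z B ; : B is followed by terminal ';' -> add ';'
  B -> y y : B does not occur in the body -> contributes nothing
FOLLOW(B) = {), ;, a, $}
Count: 4

4


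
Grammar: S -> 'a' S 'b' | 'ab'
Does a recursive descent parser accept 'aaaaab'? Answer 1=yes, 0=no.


Grammar accepts strings of the form a^n b^n (n >= 1)
Word: 'aaaaab'
Counting: 5 a's and 1 b's
Check: 5 == 1? No
Mismatch: a-count != b-count
Rejected

0


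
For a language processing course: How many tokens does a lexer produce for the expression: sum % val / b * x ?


Scanning 'sum % val / b * x'
Token 1: 'sum' -> identifier
Token 2: '%' -> operator
Token 3: 'val' -> identifier
Token 4: '/' -> operator
Token 5: 'b' -> identifier
Token 6: '*' -> operator
Token 7: 'x' -> identifier
Total tokens: 7

7


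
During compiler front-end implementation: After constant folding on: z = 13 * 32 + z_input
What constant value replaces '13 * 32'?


Identifying constant sub-expression:
  Original: z = 13 * 32 + z_input
  13 and 32 are both compile-time constants
  Evaluating: 13 * 32 = 416
  After folding: z = 416 + z_input

416


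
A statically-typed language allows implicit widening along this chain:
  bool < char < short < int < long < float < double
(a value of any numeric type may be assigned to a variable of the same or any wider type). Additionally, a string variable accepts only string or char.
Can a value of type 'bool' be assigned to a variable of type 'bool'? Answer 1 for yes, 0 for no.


Target variable type: bool
Source value type: bool
Numeric ranks: bool=0, bool=0
Widening allowed iff rank(source) <= rank(target): 0 <= 0? Yes
Result: 1

1


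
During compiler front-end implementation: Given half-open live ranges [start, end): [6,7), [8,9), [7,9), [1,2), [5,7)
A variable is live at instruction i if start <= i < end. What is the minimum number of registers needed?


Live ranges:
  Var0: [6, 7)
  Var1: [8, 9)
  Var2: [7, 9)
  Var3: [1, 2)
  Var4: [5, 7)
Sweep-line events (position, delta, active):
  pos=1 start -> active=1
  pos=2 end -> active=0
  pos=5 start -> active=1
  pos=6 start -> active=2
  pos=7 end -> active=1
  pos=7 end -> active=0
  pos=7 start -> active=1
  pos=8 start -> active=2
  pos=9 end -> active=1
  pos=9 end -> active=0
Maximum simultaneous active: 2
Minimum registers needed: 2

2


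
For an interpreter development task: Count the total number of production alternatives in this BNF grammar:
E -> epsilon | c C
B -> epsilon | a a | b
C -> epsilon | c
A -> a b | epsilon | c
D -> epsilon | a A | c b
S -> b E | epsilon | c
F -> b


Counting alternatives per rule:
  E: 2 alternative(s)
  B: 3 alternative(s)
  C: 2 alternative(s)
  A: 3 alternative(s)
  D: 3 alternative(s)
  S: 3 alternative(s)
  F: 1 alternative(s)
Sum: 2 + 3 + 2 + 3 + 3 + 3 + 1 = 17

17


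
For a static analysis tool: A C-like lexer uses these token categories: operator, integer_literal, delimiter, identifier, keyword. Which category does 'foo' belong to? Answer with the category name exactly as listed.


Token: 'foo'
Checking categories:
  identifier: YES
  integer_literal: no
  operator: no
  keyword: no
  delimiter: no
Category: identifier

identifier


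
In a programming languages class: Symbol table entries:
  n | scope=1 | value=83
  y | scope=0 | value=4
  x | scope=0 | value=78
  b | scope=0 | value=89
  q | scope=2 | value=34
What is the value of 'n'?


Searching symbol table for 'n':
  n | scope=1 | value=83 <- MATCH
  y | scope=0 | value=4
  x | scope=0 | value=78
  b | scope=0 | value=89
  q | scope=2 | value=34
Found 'n' at scope 1 with value 83

83


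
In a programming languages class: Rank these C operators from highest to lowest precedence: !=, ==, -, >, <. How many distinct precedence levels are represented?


Looking up precedence for each operator:
  != -> precedence 3
  == -> precedence 3
  - -> precedence 5
  > -> precedence 4
  < -> precedence 4
Sorted highest to lowest: -, >, <, !=, ==
Distinct precedence values: [5, 4, 3]
Number of distinct levels: 3

3


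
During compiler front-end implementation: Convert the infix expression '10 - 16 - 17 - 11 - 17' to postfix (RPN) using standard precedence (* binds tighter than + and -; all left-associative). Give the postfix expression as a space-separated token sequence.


Applying the shunting-yard algorithm:
  Operand 10 -> output
  Push '-' onto operator stack -> op-stack: [-]
  Operand 16 -> output
  See '-' (prec 1); top '-' (prec 1) >= it -> pop '-' to output
  Push '-' onto operator stack -> op-stack: [-]
  Operand 17 -> output
  See '-' (prec 1); top '-' (prec 1) >= it -> pop '-' to output
  Push '-' onto operator stack -> op-stack: [-]
  Operand 11 -> output
  See '-' (prec 1); top '-' (prec 1) >= it -> pop '-' to output
  Push '-' onto operator stack -> op-stack: [-]
  Operand 17 -> output
  End of input: pop '-' to output
Postfix result: 10 16 - 17 - 11 - 17 -

10 16 - 17 - 11 - 17 -


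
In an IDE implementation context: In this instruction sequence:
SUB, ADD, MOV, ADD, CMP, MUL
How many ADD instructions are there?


Scanning instruction sequence for ADD:
  Position 1: SUB
  Position 2: ADD <- MATCH
  Position 3: MOV
  Position 4: ADD <- MATCH
  Position 5: CMP
  Position 6: MUL
Matches at positions: [2, 4]
Total ADD count: 2

2


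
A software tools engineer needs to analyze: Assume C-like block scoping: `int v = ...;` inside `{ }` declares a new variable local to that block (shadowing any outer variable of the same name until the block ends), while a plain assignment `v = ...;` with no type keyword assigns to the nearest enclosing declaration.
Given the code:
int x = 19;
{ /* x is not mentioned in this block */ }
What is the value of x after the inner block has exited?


Analyzing scoping rules:
Outer scope: declares x = 19
Inner block: x is neither redeclared nor assigned -> unchanged
After the block -> 19
Result: 19

19


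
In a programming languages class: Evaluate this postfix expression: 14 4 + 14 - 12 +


Processing tokens left to right:
Push 14, Push 4
Pop 14 and 4, compute 14 + 4 = 18, push 18
Push 14
Pop 18 and 14, compute 18 - 14 = 4, push 4
Push 12
Pop 4 and 12, compute 4 + 12 = 16, push 16
Stack result: 16

16


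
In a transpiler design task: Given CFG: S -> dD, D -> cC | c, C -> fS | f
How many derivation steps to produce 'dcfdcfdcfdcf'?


Grammar: S -> dD, D -> cC | c, C -> fS | f
Deriving 'dcfdcfdcfdcf':
Step 1: S -> dD => dD
Step 2: D -> cC => dcC
Step 3: C -> fS => dcfS
Step 4: S -> dD => dcfdD
Step 5: D -> cC => dcfdcC
Step 6: C -> fS => dcfdcfS
Step 7: S -> dD => dcfdcfdD
Step 8: D -> cC => dcfdcfdcC
Step 9: C -> fS => dcfdcfdcfS
Step 10: S -> dD => dcfdcfdcfdD
Step 11: D -> cC => dcfdcfdcfdcC
Step 12: C -> f => dcfdcfdcfdcf
Total derivation steps: 12

12


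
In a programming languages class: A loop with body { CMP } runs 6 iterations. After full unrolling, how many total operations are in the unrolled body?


Loop body operations: CMP (1 op per iteration)
Unrolling 6 iterations:
  Iteration 1: CMP (1 ops)
  Iteration 2: CMP (1 ops)
  Iteration 3: CMP (1 ops)
  Iteration 4: CMP (1 ops)
  Iteration 5: CMP (1 ops)
  Iteration 6: CMP (1 ops)
Total: 6 iterations * 1 ops/iter = 6 operations

6


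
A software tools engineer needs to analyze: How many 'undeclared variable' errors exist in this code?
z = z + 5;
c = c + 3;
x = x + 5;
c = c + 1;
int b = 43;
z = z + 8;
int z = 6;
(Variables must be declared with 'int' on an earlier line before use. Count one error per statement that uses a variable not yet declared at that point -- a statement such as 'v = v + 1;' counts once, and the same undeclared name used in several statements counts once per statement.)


Scanning code line by line:
  Line 1: use 'z' -> ERROR (undeclared)
  Line 2: use 'c' -> ERROR (undeclared)
  Line 3: use 'x' -> ERROR (undeclared)
  Line 4: use 'c' -> ERROR (undeclared)
  Line 5: declare 'b' -> declared = ['b']
  Line 6: use 'z' -> ERROR (undeclared)
  Line 7: declare 'z' -> declared = ['b', 'z']
Total undeclared variable errors: 5

5


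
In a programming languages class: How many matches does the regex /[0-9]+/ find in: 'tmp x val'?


Pattern: /[0-9]+/ (int literals)
Input: 'tmp x val'
Scanning for matches:
Total matches: 0

0
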